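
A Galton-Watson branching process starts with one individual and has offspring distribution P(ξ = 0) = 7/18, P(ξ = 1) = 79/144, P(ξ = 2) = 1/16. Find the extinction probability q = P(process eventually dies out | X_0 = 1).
q = 1

Mean offspring μ = 0·7/18 + 1·79/144 + 2·1/16 = 97/144 ≤ 1. For μ ≤ 1 with offspring not concentrated at 1, the Galton-Watson process goes extinct almost surely, so q = 1.
(Algebraic check: The pgf is f(s) = 7/18 + 79/144·s + 1/16·s². The extinction probability q is the smallest fixed point of f in [0, 1]. Setting s = f(s):
  1/16·s² + (79/144 − 1)·s + 7/18 = 0
  1/16·s² − (7/18 + 1/16)·s + 7/18 = 0
which factors as (s − 1)·(1/16·s − 7/18) = 0, giving roots s = 1 and s = (7/18)/(1/16) = 56/9. Since 56/9 ≥ 1, the smallest root in [0, 1] is s = 1.)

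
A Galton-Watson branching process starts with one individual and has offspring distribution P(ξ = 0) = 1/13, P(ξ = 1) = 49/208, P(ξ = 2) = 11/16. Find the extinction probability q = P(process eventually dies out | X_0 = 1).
q = 16/143

The pgf is f(s) = 1/13 + 49/208·s + 11/16·s². The extinction probability q is the smallest fixed point of f in [0, 1]. Setting s = f(s):
  11/16·s² + (49/208 − 1)·s + 1/13 = 0
  11/16·s² − (1/13 + 11/16)·s + 1/13 = 0
which factors as (s − 1)·(11/16·s − 1/13) = 0, giving roots s = 1 and s = (1/13)/(11/16) = 16/143.
Mean offspring μ = 49/208 + 2·11/16 = 335/208 > 1 (supercritical), so q < 1. The extinction probability is the smaller root: q = (1/13)/(11/16) = 16/143.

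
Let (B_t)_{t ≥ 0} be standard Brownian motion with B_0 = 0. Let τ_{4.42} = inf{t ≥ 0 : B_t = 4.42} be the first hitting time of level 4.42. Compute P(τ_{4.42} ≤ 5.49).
P(τ_{4.42} ≤ 5.49) = 2(1 − Φ(4.42/√5.49)) = 2(1 − Φ(1.8864)) ≈ 0.0592

By the reflection principle for standard BM, P(τ_b ≤ t) = 2 · P(B_t ≥ b). Since B_t ~ N(0, t), P(B_t ≥ 4.42) = 1 − Φ(4.42/√t) = 1 − Φ(4.42/√5.49) = 1 − Φ(1.8864) ≈ 0.02962. Doubling: P(τ_{4.42} ≤ 5.49) ≈ 2 · 0.02962 = 0.05924 ≈ 0.0592.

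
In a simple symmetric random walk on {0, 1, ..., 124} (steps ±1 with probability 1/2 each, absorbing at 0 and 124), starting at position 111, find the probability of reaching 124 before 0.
P(hit 124 before 0) = 111/124

Let u_k = P(hit 124 before 0 | start at k). Then u_0 = 0, u_124 = 1, and u_k = u_{k-1}/2 + u_{k+1}/2 for 1 ≤ k ≤ 123. This harmonic recurrence is solved by u_k = k/124, giving u_111 = 111/124.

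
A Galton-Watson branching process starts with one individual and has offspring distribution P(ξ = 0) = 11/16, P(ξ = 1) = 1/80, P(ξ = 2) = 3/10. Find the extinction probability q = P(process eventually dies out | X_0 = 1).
q = 1

Mean offspring μ = 0·11/16 + 1·1/80 + 2·3/10 = 49/80 ≤ 1. For μ ≤ 1 with offspring not concentrated at 1, the Galton-Watson process goes extinct almost surely, so q = 1.
(Algebraic check: The pgf is f(s) = 11/16 + 1/80·s + 3/10·s². The extinction probability q is the smallest fixed point of f in [0, 1]. Setting s = f(s):
  3/10·s² + (1/80 − 1)·s + 11/16 = 0
  3/10·s² − (11/16 + 3/10)·s + 11/16 = 0
which factors as (s − 1)·(3/10·s − 11/16) = 0, giving roots s = 1 and s = (11/16)/(3/10) = 55/24. Since 55/24 ≥ 1, the smallest root in [0, 1] is s = 1.)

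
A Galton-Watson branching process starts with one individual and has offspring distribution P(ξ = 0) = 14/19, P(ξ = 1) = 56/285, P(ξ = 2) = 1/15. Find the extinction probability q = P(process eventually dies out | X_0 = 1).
q = 1

Mean offspring μ = 0·14/19 + 1·56/285 + 2·1/15 = 94/285 ≤ 1. For μ ≤ 1 with offspring not concentrated at 1, the Galton-Watson process goes extinct almost surely, so q = 1.
(Algebraic check: The pgf is f(s) = 14/19 + 56/285·s + 1/15·s². The extinction probability q is the smallest fixed point of f in [0, 1]. Setting s = f(s):
  1/15·s² + (56/285 − 1)·s + 14/19 = 0
  1/15·s² − (14/19 + 1/15)·s + 14/19 = 0
which factors as (s − 1)·(1/15·s − 14/19) = 0, giving roots s = 1 and s = (14/19)/(1/15) = 210/19. Since 210/19 ≥ 1, the smallest root in [0, 1] is s = 1.)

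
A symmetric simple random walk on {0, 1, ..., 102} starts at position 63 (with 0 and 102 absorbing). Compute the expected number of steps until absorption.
E[τ | X_0 = 63] = 2457

Let v_k = E[τ | X_0 = k]. Boundary: v_0 = v_102 = 0. Recurrence: v_k = 1 + (v_{k-1} + v_{k+1})/2 for 1 ≤ k ≤ 101. The particular solution to v_k − (v_{k-1} + v_{k+1})/2 = 1 is v_k = −k^2. Adding homogeneous solution A + B k and matching boundaries gives v_k = k (102 − k). Substituting k = 63: v_63 = 63 · 39 = 2457.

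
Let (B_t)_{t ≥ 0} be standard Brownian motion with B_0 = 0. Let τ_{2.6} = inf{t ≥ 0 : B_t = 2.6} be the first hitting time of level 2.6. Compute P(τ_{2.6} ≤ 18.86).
P(τ_{2.6} ≤ 18.86) = 2(1 − Φ(2.6/√18.86)) = 2(1 − Φ(0.5987)) ≈ 0.5494

By the reflection principle for standard BM, P(τ_b ≤ t) = 2 · P(B_t ≥ b). Since B_t ~ N(0, t), P(B_t ≥ 2.6) = 1 − Φ(2.6/√t) = 1 − Φ(2.6/√18.86) = 1 − Φ(0.5987) ≈ 0.27469. Doubling: P(τ_{2.6} ≤ 18.86) ≈ 2 · 0.27469 = 0.54938 ≈ 0.5494.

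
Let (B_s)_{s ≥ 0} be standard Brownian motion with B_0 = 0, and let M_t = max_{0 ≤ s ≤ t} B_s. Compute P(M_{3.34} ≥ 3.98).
P(M_{3.34} ≥ 3.98) = 2·P(B_{3.34} ≥ 3.98) = 2(1 − Φ(3.98/√3.34)) ≈ 0.0294

By the reflection principle for Brownian motion, P(M_t ≥ a) = 2 · P(B_t ≥ a) for a ≥ 0. Since B_t ~ N(0, t), P(B_t ≥ 3.98) = 1 − Φ(3.98/√t) = 1 − Φ(3.98/√3.34) = 1 − Φ(2.1778). So
  P(M_{3.34} ≥ 3.98) = 2(1 − Φ(2.1778)) ≈ 0.0294.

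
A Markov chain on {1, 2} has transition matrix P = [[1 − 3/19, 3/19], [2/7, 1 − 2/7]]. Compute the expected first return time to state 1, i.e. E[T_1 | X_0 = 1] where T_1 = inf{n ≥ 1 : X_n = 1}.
E[T_1 | X_0 = 1] = 1/π_1 = 59/38

For an irreducible recurrent Markov chain with stationary distribution π, E[T_i | X_0 = i] = 1/π_i (Kac's formula). Here π_1 = (2/7)/(3/19 + 2/7) = (2/7)/(59/133) = 38/59, so E[T_1 | X_0 = 1] = 1/π_1 = (3/19 + 2/7)/(2/7) = (59/133)/(2/7) = 59/38.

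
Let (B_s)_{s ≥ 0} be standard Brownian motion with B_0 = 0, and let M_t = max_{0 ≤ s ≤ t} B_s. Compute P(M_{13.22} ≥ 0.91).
P(M_{13.22} ≥ 0.91) = 2·P(B_{13.22} ≥ 0.91) = 2(1 − Φ(0.91/√13.22)) ≈ 0.8024

By the reflection principle for Brownian motion, P(M_t ≥ a) = 2 · P(B_t ≥ a) for a ≥ 0. Since B_t ~ N(0, t), P(B_t ≥ 0.91) = 1 − Φ(0.91/√t) = 1 − Φ(0.91/√13.22) = 1 − Φ(0.2503). So
  P(M_{13.22} ≥ 0.91) = 2(1 − Φ(0.2503)) ≈ 0.8024.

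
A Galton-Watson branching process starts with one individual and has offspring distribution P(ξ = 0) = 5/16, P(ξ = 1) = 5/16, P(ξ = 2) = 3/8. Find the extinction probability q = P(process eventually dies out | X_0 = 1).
q = 5/6

The pgf is f(s) = 5/16 + 5/16·s + 3/8·s². The extinction probability q is the smallest fixed point of f in [0, 1]. Setting s = f(s):
  3/8·s² + (5/16 − 1)·s + 5/16 = 0
  3/8·s² − (5/16 + 3/8)·s + 5/16 = 0
which factors as (s − 1)·(3/8·s − 5/16) = 0, giving roots s = 1 and s = (5/16)/(3/8) = 5/6.
Mean offspring μ = 5/16 + 2·3/8 = 17/16 > 1 (supercritical), so q < 1. The extinction probability is the smaller root: q = (5/16)/(3/8) = 5/6.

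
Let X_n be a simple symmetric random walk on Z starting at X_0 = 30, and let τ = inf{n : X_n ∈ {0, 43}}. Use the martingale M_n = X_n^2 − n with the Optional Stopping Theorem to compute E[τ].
E[τ] = 390

M_n = X_n^2 − n is a martingale (since E[X_{n+1}^2 | F_n] = X_n^2 + 1). By OST (τ has finite mean in a bounded region), E[M_τ] = E[M_0] = X_0^2 − 0 = 30^2 = 900. Also E[M_τ] = E[X_τ^2] − E[τ]. The walk exits at 0 or 43, with P(hit 43 first) = 30/43, so E[X_τ^2] = 43^2 · 30/43 + 0 = 1290. Thus E[τ] = E[X_τ^2] − E[M_τ] = 1290 − 900 = 390 = 30(43 − 30) = 390.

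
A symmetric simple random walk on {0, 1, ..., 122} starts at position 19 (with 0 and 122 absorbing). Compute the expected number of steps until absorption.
E[τ | X_0 = 19] = 1957

Let v_k = E[τ | X_0 = k]. Boundary: v_0 = v_122 = 0. Recurrence: v_k = 1 + (v_{k-1} + v_{k+1})/2 for 1 ≤ k ≤ 121. The particular solution to v_k − (v_{k-1} + v_{k+1})/2 = 1 is v_k = −k^2. Adding homogeneous solution A + B k and matching boundaries gives v_k = k (122 − k). Substituting k = 19: v_19 = 19 · 103 = 1957.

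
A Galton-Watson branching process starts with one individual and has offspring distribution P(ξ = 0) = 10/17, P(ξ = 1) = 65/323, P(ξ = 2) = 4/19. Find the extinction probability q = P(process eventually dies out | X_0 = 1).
q = 1

Mean offspring μ = 0·10/17 + 1·65/323 + 2·4/19 = 201/323 ≤ 1. For μ ≤ 1 with offspring not concentrated at 1, the Galton-Watson process goes extinct almost surely, so q = 1.
(Algebraic check: The pgf is f(s) = 10/17 + 65/323·s + 4/19·s². The extinction probability q is the smallest fixed point of f in [0, 1]. Setting s = f(s):
  4/19·s² + (65/323 − 1)·s + 10/17 = 0
  4/19·s² − (10/17 + 4/19)·s + 10/17 = 0
which factors as (s − 1)·(4/19·s − 10/17) = 0, giving roots s = 1 and s = (10/17)/(4/19) = 95/34. Since 95/34 ≥ 1, the smallest root in [0, 1] is s = 1.)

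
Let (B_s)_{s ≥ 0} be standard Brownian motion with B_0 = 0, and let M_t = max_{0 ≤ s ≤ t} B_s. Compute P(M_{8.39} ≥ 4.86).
P(M_{8.39} ≥ 4.86) = 2·P(B_{8.39} ≥ 4.86) = 2(1 − Φ(4.86/√8.39)) ≈ 0.0934

By the reflection principle for Brownian motion, P(M_t ≥ a) = 2 · P(B_t ≥ a) for a ≥ 0. Since B_t ~ N(0, t), P(B_t ≥ 4.86) = 1 − Φ(4.86/√t) = 1 − Φ(4.86/√8.39) = 1 − Φ(1.6779). So
  P(M_{8.39} ≥ 4.86) = 2(1 − Φ(1.6779)) ≈ 0.0934.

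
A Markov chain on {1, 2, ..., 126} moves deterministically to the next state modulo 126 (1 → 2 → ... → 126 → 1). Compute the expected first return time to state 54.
E[T_54 | X_0 = 54] = 126

The chain cycles deterministically, so starting at state 54 it returns in exactly 126 steps. Equivalently, the stationary distribution is uniform π_j = 1/126 for every state j, so by Kac's formula E[T_54] = 1/π_54 = 126.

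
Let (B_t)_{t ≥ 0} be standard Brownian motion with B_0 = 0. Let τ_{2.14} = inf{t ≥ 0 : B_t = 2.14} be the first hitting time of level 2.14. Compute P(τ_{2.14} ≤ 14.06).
P(τ_{2.14} ≤ 14.06) = 2(1 − Φ(2.14/√14.06)) = 2(1 − Φ(0.5707)) ≈ 0.5682

By the reflection principle for standard BM, P(τ_b ≤ t) = 2 · P(B_t ≥ b). Since B_t ~ N(0, t), P(B_t ≥ 2.14) = 1 − Φ(2.14/√t) = 1 − Φ(2.14/√14.06) = 1 − Φ(0.5707) ≈ 0.28410. Doubling: P(τ_{2.14} ≤ 14.06) ≈ 2 · 0.28410 = 0.56820 ≈ 0.5682.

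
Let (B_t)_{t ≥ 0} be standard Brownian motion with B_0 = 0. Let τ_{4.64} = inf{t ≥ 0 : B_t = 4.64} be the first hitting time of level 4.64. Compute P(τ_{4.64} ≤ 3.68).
P(τ_{4.64} ≤ 3.68) = 2(1 − Φ(4.64/√3.68)) = 2(1 − Φ(2.4188)) ≈ 0.0156

By the reflection principle for standard BM, P(τ_b ≤ t) = 2 · P(B_t ≥ b). Since B_t ~ N(0, t), P(B_t ≥ 4.64) = 1 − Φ(4.64/√t) = 1 − Φ(4.64/√3.68) = 1 − Φ(2.4188) ≈ 0.00779. Doubling: P(τ_{4.64} ≤ 3.68) ≈ 2 · 0.00779 = 0.01558 ≈ 0.0156.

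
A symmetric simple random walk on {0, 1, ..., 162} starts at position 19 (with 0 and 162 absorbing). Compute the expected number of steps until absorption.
E[τ | X_0 = 19] = 2717

Let v_k = E[τ | X_0 = k]. Boundary: v_0 = v_162 = 0. Recurrence: v_k = 1 + (v_{k-1} + v_{k+1})/2 for 1 ≤ k ≤ 161. The particular solution to v_k − (v_{k-1} + v_{k+1})/2 = 1 is v_k = −k^2. Adding homogeneous solution A + B k and matching boundaries gives v_k = k (162 − k). Substituting k = 19: v_19 = 19 · 143 = 2717.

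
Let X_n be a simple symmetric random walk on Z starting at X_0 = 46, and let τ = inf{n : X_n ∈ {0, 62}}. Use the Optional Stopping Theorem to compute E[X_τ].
E[X_τ] = 46

X_n is a martingale and τ is a bounded-mean stopping time (indeed τ is finite a.s. with bounded expectation since the walk is in a bounded region). By the OST, E[X_τ] = E[X_0] = 46. Equivalently: E[X_τ] = 62 · P(hit 62 first) + 0 · P(hit 0 first) = 62 · (46/62) = 46.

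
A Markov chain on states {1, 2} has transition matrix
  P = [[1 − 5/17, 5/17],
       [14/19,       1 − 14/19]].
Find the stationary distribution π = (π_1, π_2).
π_1 = 238/333, π_2 = 95/333

Solve πP = π with π_1 + π_2 = 1. From πP = π: π_1 · (1 − 5/17) + π_2 · 14/19 = π_1 ⇒ π_2 · 14/19 = π_1 · 5/17 ⇒ π_2/π_1 = (5/17)/(14/19) = 95/238. Together with π_1 + π_2 = 1:
  π_1 = (14/19)/(5/17 + 14/19) = (14/19)/(333/323) = 238/333,
  π_2 = (5/17)/(5/17 + 14/19) = (5/17)/(333/323) = 95/333.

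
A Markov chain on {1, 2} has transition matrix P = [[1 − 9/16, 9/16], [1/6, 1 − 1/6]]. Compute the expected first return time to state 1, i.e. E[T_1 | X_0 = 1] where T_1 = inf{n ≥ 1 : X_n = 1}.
E[T_1 | X_0 = 1] = 1/π_1 = 35/8

For an irreducible recurrent Markov chain with stationary distribution π, E[T_i | X_0 = i] = 1/π_i (Kac's formula). Here π_1 = (1/6)/(9/16 + 1/6) = (1/6)/(35/48) = 8/35, so E[T_1 | X_0 = 1] = 1/π_1 = (9/16 + 1/6)/(1/6) = (35/48)/(1/6) = 35/8.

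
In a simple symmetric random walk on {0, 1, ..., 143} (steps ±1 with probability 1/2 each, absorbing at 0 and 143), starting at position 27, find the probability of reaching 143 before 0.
P(hit 143 before 0) = 27/143

Let u_k = P(hit 143 before 0 | start at k). Then u_0 = 0, u_143 = 1, and u_k = u_{k-1}/2 + u_{k+1}/2 for 1 ≤ k ≤ 142. This harmonic recurrence is solved by u_k = k/143, giving u_27 = 27/143.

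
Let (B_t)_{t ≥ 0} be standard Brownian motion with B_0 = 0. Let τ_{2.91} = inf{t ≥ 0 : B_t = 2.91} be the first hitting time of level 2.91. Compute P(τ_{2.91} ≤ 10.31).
P(τ_{2.91} ≤ 10.31) = 2(1 − Φ(2.91/√10.31)) = 2(1 − Φ(0.9063)) ≈ 0.3648

By the reflection principle for standard BM, P(τ_b ≤ t) = 2 · P(B_t ≥ b). Since B_t ~ N(0, t), P(B_t ≥ 2.91) = 1 − Φ(2.91/√t) = 1 − Φ(2.91/√10.31) = 1 − Φ(0.9063) ≈ 0.18239. Doubling: P(τ_{2.91} ≤ 10.31) ≈ 2 · 0.18239 = 0.36478 ≈ 0.3648.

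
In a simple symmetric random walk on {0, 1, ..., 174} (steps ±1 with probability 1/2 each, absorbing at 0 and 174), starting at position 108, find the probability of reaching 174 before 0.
P(hit 174 before 0) = 108/174 = 18/29

Let u_k = P(hit 174 before 0 | start at k). Then u_0 = 0, u_174 = 1, and u_k = u_{k-1}/2 + u_{k+1}/2 for 1 ≤ k ≤ 173. This harmonic recurrence is solved by u_k = k/174, giving u_108 = 108/174 = 18/29.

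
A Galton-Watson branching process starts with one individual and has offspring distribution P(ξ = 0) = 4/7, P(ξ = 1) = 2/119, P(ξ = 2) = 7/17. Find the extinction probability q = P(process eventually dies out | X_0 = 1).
q = 1

Mean offspring μ = 0·4/7 + 1·2/119 + 2·7/17 = 100/119 ≤ 1. For μ ≤ 1 with offspring not concentrated at 1, the Galton-Watson process goes extinct almost surely, so q = 1.
(Algebraic check: The pgf is f(s) = 4/7 + 2/119·s + 7/17·s². The extinction probability q is the smallest fixed point of f in [0, 1]. Setting s = f(s):
  7/17·s² + (2/119 − 1)·s + 4/7 = 0
  7/17·s² − (4/7 + 7/17)·s + 4/7 = 0
which factors as (s − 1)·(7/17·s − 4/7) = 0, giving roots s = 1 and s = (4/7)/(7/17) = 68/49. Since 68/49 ≥ 1, the smallest root in [0, 1] is s = 1.)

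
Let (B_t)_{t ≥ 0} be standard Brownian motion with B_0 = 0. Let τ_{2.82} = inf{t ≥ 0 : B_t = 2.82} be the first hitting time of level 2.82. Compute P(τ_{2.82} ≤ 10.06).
P(τ_{2.82} ≤ 10.06) = 2(1 − Φ(2.82/√10.06)) = 2(1 − Φ(0.8891)) ≈ 0.3739

By the reflection principle for standard BM, P(τ_b ≤ t) = 2 · P(B_t ≥ b). Since B_t ~ N(0, t), P(B_t ≥ 2.82) = 1 − Φ(2.82/√t) = 1 − Φ(2.82/√10.06) = 1 − Φ(0.8891) ≈ 0.18697. Doubling: P(τ_{2.82} ≤ 10.06) ≈ 2 · 0.18697 = 0.37394 ≈ 0.3739.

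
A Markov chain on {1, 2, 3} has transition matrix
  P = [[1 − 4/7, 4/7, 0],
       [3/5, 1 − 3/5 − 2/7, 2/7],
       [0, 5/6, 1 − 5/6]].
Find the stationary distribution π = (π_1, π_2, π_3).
π = (147/335, 28/67, 48/335)

This is a birth-death chain on three states, which satisfies detailed balance: π_1 · P_{12} = π_2 · P_{21} and π_2 · P_{23} = π_3 · P_{32}.
From π_1 · 4/7 = π_2 · 3/5: π_2/π_1 = (4/7)/(3/5) = 20/21.
From π_2 · 2/7 = π_3 · 5/6: π_3/π_2 = (2/7)/(5/6) = 12/35.
Take π_1 proportional to 1; then unnormalized π = (1, 20/21, 16/49). Normalize by dividing by the sum 335/147:
  π = (147/335, 28/67, 48/335).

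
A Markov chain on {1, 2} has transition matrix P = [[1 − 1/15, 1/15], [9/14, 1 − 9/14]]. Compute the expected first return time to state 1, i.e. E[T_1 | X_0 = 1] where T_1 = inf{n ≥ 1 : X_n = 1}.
E[T_1 | X_0 = 1] = 1/π_1 = 149/135

For an irreducible recurrent Markov chain with stationary distribution π, E[T_i | X_0 = i] = 1/π_i (Kac's formula). Here π_1 = (9/14)/(1/15 + 9/14) = (9/14)/(149/210) = 135/149, so E[T_1 | X_0 = 1] = 1/π_1 = (1/15 + 9/14)/(9/14) = (149/210)/(9/14) = 149/135.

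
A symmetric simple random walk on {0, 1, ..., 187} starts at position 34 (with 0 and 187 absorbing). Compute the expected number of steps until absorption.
E[τ | X_0 = 34] = 5202

Let v_k = E[τ | X_0 = k]. Boundary: v_0 = v_187 = 0. Recurrence: v_k = 1 + (v_{k-1} + v_{k+1})/2 for 1 ≤ k ≤ 186. The particular solution to v_k − (v_{k-1} + v_{k+1})/2 = 1 is v_k = −k^2. Adding homogeneous solution A + B k and matching boundaries gives v_k = k (187 − k). Substituting k = 34: v_34 = 34 · 153 = 5202.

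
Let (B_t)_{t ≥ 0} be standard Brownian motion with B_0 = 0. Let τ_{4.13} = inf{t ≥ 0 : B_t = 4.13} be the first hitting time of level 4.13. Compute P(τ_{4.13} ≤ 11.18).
P(τ_{4.13} ≤ 11.18) = 2(1 − Φ(4.13/√11.18)) = 2(1 − Φ(1.2352)) ≈ 0.2168

By the reflection principle for standard BM, P(τ_b ≤ t) = 2 · P(B_t ≥ b). Since B_t ~ N(0, t), P(B_t ≥ 4.13) = 1 − Φ(4.13/√t) = 1 − Φ(4.13/√11.18) = 1 − Φ(1.2352) ≈ 0.10838. Doubling: P(τ_{4.13} ≤ 11.18) ≈ 2 · 0.10838 = 0.21676 ≈ 0.2168.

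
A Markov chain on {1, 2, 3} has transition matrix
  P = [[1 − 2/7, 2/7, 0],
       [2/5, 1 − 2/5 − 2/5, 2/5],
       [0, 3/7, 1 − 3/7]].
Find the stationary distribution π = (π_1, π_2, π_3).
π = (21/50, 3/10, 7/25)

This is a birth-death chain on three states, which satisfies detailed balance: π_1 · P_{12} = π_2 · P_{21} and π_2 · P_{23} = π_3 · P_{32}.
From π_1 · 2/7 = π_2 · 2/5: π_2/π_1 = (2/7)/(2/5) = 5/7.
From π_2 · 2/5 = π_3 · 3/7: π_3/π_2 = (2/5)/(3/7) = 14/15.
Take π_1 proportional to 1; then unnormalized π = (1, 5/7, 2/3). Normalize by dividing by the sum 50/21:
  π = (21/50, 3/10, 7/25).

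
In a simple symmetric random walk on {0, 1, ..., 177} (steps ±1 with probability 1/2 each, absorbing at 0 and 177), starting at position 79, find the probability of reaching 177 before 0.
P(hit 177 before 0) = 79/177

Let u_k = P(hit 177 before 0 | start at k). Then u_0 = 0, u_177 = 1, and u_k = u_{k-1}/2 + u_{k+1}/2 for 1 ≤ k ≤ 176. This harmonic recurrence is solved by u_k = k/177, giving u_79 = 79/177.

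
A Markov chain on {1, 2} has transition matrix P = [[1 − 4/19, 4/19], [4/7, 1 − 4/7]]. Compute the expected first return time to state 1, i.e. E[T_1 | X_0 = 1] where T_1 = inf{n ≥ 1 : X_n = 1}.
E[T_1 | X_0 = 1] = 1/π_1 = 26/19

For an irreducible recurrent Markov chain with stationary distribution π, E[T_i | X_0 = i] = 1/π_i (Kac's formula). Here π_1 = (4/7)/(4/19 + 4/7) = (4/7)/(104/133) = 19/26, so E[T_1 | X_0 = 1] = 1/π_1 = (4/19 + 4/7)/(4/7) = (104/133)/(4/7) = 26/19.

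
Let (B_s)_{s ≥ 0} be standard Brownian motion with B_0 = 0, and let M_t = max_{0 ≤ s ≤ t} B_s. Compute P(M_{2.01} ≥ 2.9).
P(M_{2.01} ≥ 2.9) = 2·P(B_{2.01} ≥ 2.9) = 2(1 − Φ(2.9/√2.01)) ≈ 0.0408

By the reflection principle for Brownian motion, P(M_t ≥ a) = 2 · P(B_t ≥ a) for a ≥ 0. Since B_t ~ N(0, t), P(B_t ≥ 2.9) = 1 − Φ(2.9/√t) = 1 − Φ(2.9/√2.01) = 1 − Φ(2.0455). So
  P(M_{2.01} ≥ 2.9) = 2(1 − Φ(2.0455)) ≈ 0.0408.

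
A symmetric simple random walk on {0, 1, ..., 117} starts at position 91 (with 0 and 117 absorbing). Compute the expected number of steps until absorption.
E[τ | X_0 = 91] = 2366

Let v_k = E[τ | X_0 = k]. Boundary: v_0 = v_117 = 0. Recurrence: v_k = 1 + (v_{k-1} + v_{k+1})/2 for 1 ≤ k ≤ 116. The particular solution to v_k − (v_{k-1} + v_{k+1})/2 = 1 is v_k = −k^2. Adding homogeneous solution A + B k and matching boundaries gives v_k = k (117 − k). Substituting k = 91: v_91 = 91 · 26 = 2366.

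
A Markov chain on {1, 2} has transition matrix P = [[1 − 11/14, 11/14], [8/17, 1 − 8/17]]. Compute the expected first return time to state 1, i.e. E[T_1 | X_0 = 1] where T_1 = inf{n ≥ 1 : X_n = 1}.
E[T_1 | X_0 = 1] = 1/π_1 = 299/112

For an irreducible recurrent Markov chain with stationary distribution π, E[T_i | X_0 = i] = 1/π_i (Kac's formula). Here π_1 = (8/17)/(11/14 + 8/17) = (8/17)/(299/238) = 112/299, so E[T_1 | X_0 = 1] = 1/π_1 = (11/14 + 8/17)/(8/17) = (299/238)/(8/17) = 299/112.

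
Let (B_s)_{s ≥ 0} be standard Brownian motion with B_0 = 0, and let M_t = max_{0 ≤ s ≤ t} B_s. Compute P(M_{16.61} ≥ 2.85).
P(M_{16.61} ≥ 2.85) = 2·P(B_{16.61} ≥ 2.85) = 2(1 − Φ(2.85/√16.61)) ≈ 0.4844

By the reflection principle for Brownian motion, P(M_t ≥ a) = 2 · P(B_t ≥ a) for a ≥ 0. Since B_t ~ N(0, t), P(B_t ≥ 2.85) = 1 − Φ(2.85/√t) = 1 − Φ(2.85/√16.61) = 1 − Φ(0.6993). So
  P(M_{16.61} ≥ 2.85) = 2(1 − Φ(0.6993)) ≈ 0.4844.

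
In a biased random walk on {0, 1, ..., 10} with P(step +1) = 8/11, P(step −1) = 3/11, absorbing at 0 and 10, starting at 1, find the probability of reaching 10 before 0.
P(hit 10 before 0) = (1 − (3/8)^1) / (1 − (3/8)^10) = 134217728/214736555

Let u_k denote P(reach 10 before 0 | start at k). Boundary: u_0 = 0, u_10 = 1. Recurrence: u_k = 8/11·u_{k+1} + 3/11·u_{k-1} for 1 ≤ k ≤ 9. Try u_k = A + B·r^k with r = q/p = (3/11)/(8/11) = 3/8. Substitution satisfies the recurrence; boundary conditions give:
  u_k = (1 − r^k) / (1 − r^N) = (1 − (3/8)^1) / (1 − (3/8)^10) = 134217728/214736555.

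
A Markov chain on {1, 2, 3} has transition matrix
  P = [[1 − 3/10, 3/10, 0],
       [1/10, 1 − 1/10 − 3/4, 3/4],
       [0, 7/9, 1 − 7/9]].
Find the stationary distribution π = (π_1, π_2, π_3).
π = (28/193, 84/193, 81/193)

This is a birth-death chain on three states, which satisfies detailed balance: π_1 · P_{12} = π_2 · P_{21} and π_2 · P_{23} = π_3 · P_{32}.
From π_1 · 3/10 = π_2 · 1/10: π_2/π_1 = (3/10)/(1/10) = 3.
From π_2 · 3/4 = π_3 · 7/9: π_3/π_2 = (3/4)/(7/9) = 27/28.
Take π_1 proportional to 1; then unnormalized π = (1, 3, 81/28). Normalize by dividing by the sum 193/28:
  π = (28/193, 84/193, 81/193).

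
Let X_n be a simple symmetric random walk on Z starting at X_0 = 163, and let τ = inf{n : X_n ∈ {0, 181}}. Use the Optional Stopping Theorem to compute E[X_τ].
E[X_τ] = 163

X_n is a martingale and τ is a bounded-mean stopping time (indeed τ is finite a.s. with bounded expectation since the walk is in a bounded region). By the OST, E[X_τ] = E[X_0] = 163. Equivalently: E[X_τ] = 181 · P(hit 181 first) + 0 · P(hit 0 first) = 181 · (163/181) = 163.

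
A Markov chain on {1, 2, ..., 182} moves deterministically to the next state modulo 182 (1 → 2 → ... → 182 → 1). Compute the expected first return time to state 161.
E[T_161 | X_0 = 161] = 182

The chain cycles deterministically, so starting at state 161 it returns in exactly 182 steps. Equivalently, the stationary distribution is uniform π_j = 1/182 for every state j, so by Kac's formula E[T_161] = 1/π_161 = 182.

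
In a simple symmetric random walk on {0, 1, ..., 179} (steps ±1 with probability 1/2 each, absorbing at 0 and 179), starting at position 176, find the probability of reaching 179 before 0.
P(hit 179 before 0) = 176/179

Let u_k = P(hit 179 before 0 | start at k). Then u_0 = 0, u_179 = 1, and u_k = u_{k-1}/2 + u_{k+1}/2 for 1 ≤ k ≤ 178. This harmonic recurrence is solved by u_k = k/179, giving u_176 = 176/179.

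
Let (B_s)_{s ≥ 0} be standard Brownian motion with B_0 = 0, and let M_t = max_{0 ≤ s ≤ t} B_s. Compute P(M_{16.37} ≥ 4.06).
P(M_{16.37} ≥ 4.06) = 2·P(B_{16.37} ≥ 4.06) = 2(1 − Φ(4.06/√16.37)) ≈ 0.3156

By the reflection principle for Brownian motion, P(M_t ≥ a) = 2 · P(B_t ≥ a) for a ≥ 0. Since B_t ~ N(0, t), P(B_t ≥ 4.06) = 1 − Φ(4.06/√t) = 1 − Φ(4.06/√16.37) = 1 − Φ(1.0035). So
  P(M_{16.37} ≥ 4.06) = 2(1 − Φ(1.0035)) ≈ 0.3156.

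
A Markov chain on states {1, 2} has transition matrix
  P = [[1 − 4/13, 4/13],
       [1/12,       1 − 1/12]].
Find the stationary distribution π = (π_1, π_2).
π_1 = 13/61, π_2 = 48/61

Solve πP = π with π_1 + π_2 = 1. From πP = π: π_1 · (1 − 4/13) + π_2 · 1/12 = π_1 ⇒ π_2 · 1/12 = π_1 · 4/13 ⇒ π_2/π_1 = (4/13)/(1/12) = 48/13. Together with π_1 + π_2 = 1:
  π_1 = (1/12)/(4/13 + 1/12) = (1/12)/(61/156) = 13/61,
  π_2 = (4/13)/(4/13 + 1/12) = (4/13)/(61/156) = 48/61.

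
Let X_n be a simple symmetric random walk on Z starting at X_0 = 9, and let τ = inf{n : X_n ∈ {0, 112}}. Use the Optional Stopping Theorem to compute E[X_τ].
E[X_τ] = 9

X_n is a martingale and τ is a bounded-mean stopping time (indeed τ is finite a.s. with bounded expectation since the walk is in a bounded region). By the OST, E[X_τ] = E[X_0] = 9. Equivalently: E[X_τ] = 112 · P(hit 112 first) + 0 · P(hit 0 first) = 112 · (9/112) = 9.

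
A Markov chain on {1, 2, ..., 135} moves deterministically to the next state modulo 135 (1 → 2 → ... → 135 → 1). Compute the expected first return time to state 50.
E[T_50 | X_0 = 50] = 135

The chain cycles deterministically, so starting at state 50 it returns in exactly 135 steps. Equivalently, the stationary distribution is uniform π_j = 1/135 for every state j, so by Kac's formula E[T_50] = 1/π_50 = 135.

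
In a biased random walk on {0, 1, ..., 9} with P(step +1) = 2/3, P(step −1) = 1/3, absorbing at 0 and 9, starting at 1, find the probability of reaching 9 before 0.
P(hit 9 before 0) = (1 − (1/2)^1) / (1 − (1/2)^9) = 256/511

Let u_k denote P(reach 9 before 0 | start at k). Boundary: u_0 = 0, u_9 = 1. Recurrence: u_k = 2/3·u_{k+1} + 1/3·u_{k-1} for 1 ≤ k ≤ 8. Try u_k = A + B·r^k with r = q/p = (1/3)/(2/3) = 1/2. Substitution satisfies the recurrence; boundary conditions give:
  u_k = (1 − r^k) / (1 − r^N) = (1 − (1/2)^1) / (1 − (1/2)^9) = 256/511.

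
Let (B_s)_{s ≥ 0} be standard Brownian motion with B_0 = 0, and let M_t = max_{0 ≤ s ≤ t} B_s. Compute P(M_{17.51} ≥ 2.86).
P(M_{17.51} ≥ 2.86) = 2·P(B_{17.51} ≥ 2.86) = 2(1 − Φ(2.86/√17.51)) ≈ 0.4943

By the reflection principle for Brownian motion, P(M_t ≥ a) = 2 · P(B_t ≥ a) for a ≥ 0. Since B_t ~ N(0, t), P(B_t ≥ 2.86) = 1 − Φ(2.86/√t) = 1 − Φ(2.86/√17.51) = 1 − Φ(0.6835). So
  P(M_{17.51} ≥ 2.86) = 2(1 − Φ(0.6835)) ≈ 0.4943.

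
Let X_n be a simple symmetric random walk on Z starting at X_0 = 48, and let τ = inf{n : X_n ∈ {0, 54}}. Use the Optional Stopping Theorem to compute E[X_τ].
E[X_τ] = 48

X_n is a martingale and τ is a bounded-mean stopping time (indeed τ is finite a.s. with bounded expectation since the walk is in a bounded region). By the OST, E[X_τ] = E[X_0] = 48. Equivalently: E[X_τ] = 54 · P(hit 54 first) + 0 · P(hit 0 first) = 54 · (48/54) = 48.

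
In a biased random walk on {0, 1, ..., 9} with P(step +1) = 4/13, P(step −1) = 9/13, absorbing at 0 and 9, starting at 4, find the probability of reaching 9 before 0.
P(hit 9 before 0) = (1 − (9/4)^4) / (1 − (9/4)^9) = 1291264/77431669

Let u_k denote P(reach 9 before 0 | start at k). Boundary: u_0 = 0, u_9 = 1. Recurrence: u_k = 4/13·u_{k+1} + 9/13·u_{k-1} for 1 ≤ k ≤ 8. Try u_k = A + B·r^k with r = q/p = (9/13)/(4/13) = 9/4. Substitution satisfies the recurrence; boundary conditions give:
  u_k = (1 − r^k) / (1 − r^N) = (1 − (9/4)^4) / (1 − (9/4)^9) = 1291264/77431669.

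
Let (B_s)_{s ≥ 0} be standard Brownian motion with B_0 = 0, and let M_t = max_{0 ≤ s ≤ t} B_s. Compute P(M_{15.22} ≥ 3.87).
P(M_{15.22} ≥ 3.87) = 2·P(B_{15.22} ≥ 3.87) = 2(1 − Φ(3.87/√15.22)) ≈ 0.3212

By the reflection principle for Brownian motion, P(M_t ≥ a) = 2 · P(B_t ≥ a) for a ≥ 0. Since B_t ~ N(0, t), P(B_t ≥ 3.87) = 1 − Φ(3.87/√t) = 1 − Φ(3.87/√15.22) = 1 − Φ(0.9920). So
  P(M_{15.22} ≥ 3.87) = 2(1 − Φ(0.9920)) ≈ 0.3212.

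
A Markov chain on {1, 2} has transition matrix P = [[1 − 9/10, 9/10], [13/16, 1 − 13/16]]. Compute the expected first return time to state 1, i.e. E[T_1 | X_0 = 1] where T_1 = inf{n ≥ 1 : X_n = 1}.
E[T_1 | X_0 = 1] = 1/π_1 = 137/65

For an irreducible recurrent Markov chain with stationary distribution π, E[T_i | X_0 = i] = 1/π_i (Kac's formula). Here π_1 = (13/16)/(9/10 + 13/16) = (13/16)/(137/80) = 65/137, so E[T_1 | X_0 = 1] = 1/π_1 = (9/10 + 13/16)/(13/16) = (137/80)/(13/16) = 137/65.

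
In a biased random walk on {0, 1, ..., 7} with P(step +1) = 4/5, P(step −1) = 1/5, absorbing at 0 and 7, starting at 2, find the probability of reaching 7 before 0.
P(hit 7 before 0) = (1 − (1/4)^2) / (1 − (1/4)^7) = 5120/5461

Let u_k denote P(reach 7 before 0 | start at k). Boundary: u_0 = 0, u_7 = 1. Recurrence: u_k = 4/5·u_{k+1} + 1/5·u_{k-1} for 1 ≤ k ≤ 6. Try u_k = A + B·r^k with r = q/p = (1/5)/(4/5) = 1/4. Substitution satisfies the recurrence; boundary conditions give:
  u_k = (1 − r^k) / (1 − r^N) = (1 − (1/4)^2) / (1 − (1/4)^7) = 5120/5461.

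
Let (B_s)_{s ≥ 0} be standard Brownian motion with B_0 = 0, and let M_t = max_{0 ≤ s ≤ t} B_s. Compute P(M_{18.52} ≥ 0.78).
P(M_{18.52} ≥ 0.78) = 2·P(B_{18.52} ≥ 0.78) = 2(1 − Φ(0.78/√18.52)) ≈ 0.8562

By the reflection principle for Brownian motion, P(M_t ≥ a) = 2 · P(B_t ≥ a) for a ≥ 0. Since B_t ~ N(0, t), P(B_t ≥ 0.78) = 1 − Φ(0.78/√t) = 1 − Φ(0.78/√18.52) = 1 − Φ(0.1812). So
  P(M_{18.52} ≥ 0.78) = 2(1 − Φ(0.1812)) ≈ 0.8562.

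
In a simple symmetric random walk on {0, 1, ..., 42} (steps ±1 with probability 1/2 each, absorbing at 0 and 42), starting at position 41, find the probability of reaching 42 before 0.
P(hit 42 before 0) = 41/42

Let u_k = P(hit 42 before 0 | start at k). Then u_0 = 0, u_42 = 1, and u_k = u_{k-1}/2 + u_{k+1}/2 for 1 ≤ k ≤ 41. This harmonic recurrence is solved by u_k = k/42, giving u_41 = 41/42.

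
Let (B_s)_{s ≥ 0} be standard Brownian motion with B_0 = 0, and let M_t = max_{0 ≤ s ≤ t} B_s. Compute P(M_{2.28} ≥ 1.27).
P(M_{2.28} ≥ 1.27) = 2·P(B_{2.28} ≥ 1.27) = 2(1 − Φ(1.27/√2.28)) ≈ 0.4003

By the reflection principle for Brownian motion, P(M_t ≥ a) = 2 · P(B_t ≥ a) for a ≥ 0. Since B_t ~ N(0, t), P(B_t ≥ 1.27) = 1 − Φ(1.27/√t) = 1 − Φ(1.27/√2.28) = 1 − Φ(0.8411). So
  P(M_{2.28} ≥ 1.27) = 2(1 − Φ(0.8411)) ≈ 0.4003.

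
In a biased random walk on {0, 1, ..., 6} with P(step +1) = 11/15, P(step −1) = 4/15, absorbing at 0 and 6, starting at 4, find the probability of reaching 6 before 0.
P(hit 6 before 0) = (1 − (4/11)^4) / (1 − (4/11)^6) = 16577/16833

Let u_k denote P(reach 6 before 0 | start at k). Boundary: u_0 = 0, u_6 = 1. Recurrence: u_k = 11/15·u_{k+1} + 4/15·u_{k-1} for 1 ≤ k ≤ 5. Try u_k = A + B·r^k with r = q/p = (4/15)/(11/15) = 4/11. Substitution satisfies the recurrence; boundary conditions give:
  u_k = (1 − r^k) / (1 − r^N) = (1 − (4/11)^4) / (1 − (4/11)^6) = 16577/16833.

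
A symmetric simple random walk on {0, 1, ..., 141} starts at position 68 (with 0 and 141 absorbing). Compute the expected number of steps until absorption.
E[τ | X_0 = 68] = 4964

Let v_k = E[τ | X_0 = k]. Boundary: v_0 = v_141 = 0. Recurrence: v_k = 1 + (v_{k-1} + v_{k+1})/2 for 1 ≤ k ≤ 140. The particular solution to v_k − (v_{k-1} + v_{k+1})/2 = 1 is v_k = −k^2. Adding homogeneous solution A + B k and matching boundaries gives v_k = k (141 − k). Substituting k = 68: v_68 = 68 · 73 = 4964.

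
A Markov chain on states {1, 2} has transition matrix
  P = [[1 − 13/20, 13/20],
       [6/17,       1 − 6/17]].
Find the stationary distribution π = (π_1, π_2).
π_1 = 120/341, π_2 = 221/341

Solve πP = π with π_1 + π_2 = 1. From πP = π: π_1 · (1 − 13/20) + π_2 · 6/17 = π_1 ⇒ π_2 · 6/17 = π_1 · 13/20 ⇒ π_2/π_1 = (13/20)/(6/17) = 221/120. Together with π_1 + π_2 = 1:
  π_1 = (6/17)/(13/20 + 6/17) = (6/17)/(341/340) = 120/341,
  π_2 = (13/20)/(13/20 + 6/17) = (13/20)/(341/340) = 221/341.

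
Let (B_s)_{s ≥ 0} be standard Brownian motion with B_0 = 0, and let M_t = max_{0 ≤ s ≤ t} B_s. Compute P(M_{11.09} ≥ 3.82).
P(M_{11.09} ≥ 3.82) = 2·P(B_{11.09} ≥ 3.82) = 2(1 − Φ(3.82/√11.09)) ≈ 0.2513

By the reflection principle for Brownian motion, P(M_t ≥ a) = 2 · P(B_t ≥ a) for a ≥ 0. Since B_t ~ N(0, t), P(B_t ≥ 3.82) = 1 − Φ(3.82/√t) = 1 − Φ(3.82/√11.09) = 1 − Φ(1.1471). So
  P(M_{11.09} ≥ 3.82) = 2(1 − Φ(1.1471)) ≈ 0.2513.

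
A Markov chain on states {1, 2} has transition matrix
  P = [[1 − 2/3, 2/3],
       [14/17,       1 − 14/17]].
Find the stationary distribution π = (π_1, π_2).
π_1 = 21/38, π_2 = 17/38

Solve πP = π with π_1 + π_2 = 1. From πP = π: π_1 · (1 − 2/3) + π_2 · 14/17 = π_1 ⇒ π_2 · 14/17 = π_1 · 2/3 ⇒ π_2/π_1 = (2/3)/(14/17) = 17/21. Together with π_1 + π_2 = 1:
  π_1 = (14/17)/(2/3 + 14/17) = (14/17)/(76/51) = 21/38,
  π_2 = (2/3)/(2/3 + 14/17) = (2/3)/(76/51) = 17/38.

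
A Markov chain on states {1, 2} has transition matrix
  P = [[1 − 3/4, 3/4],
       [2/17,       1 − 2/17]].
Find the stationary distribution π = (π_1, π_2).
π_1 = 8/59, π_2 = 51/59

Solve πP = π with π_1 + π_2 = 1. From πP = π: π_1 · (1 − 3/4) + π_2 · 2/17 = π_1 ⇒ π_2 · 2/17 = π_1 · 3/4 ⇒ π_2/π_1 = (3/4)/(2/17) = 51/8. Together with π_1 + π_2 = 1:
  π_1 = (2/17)/(3/4 + 2/17) = (2/17)/(59/68) = 8/59,
  π_2 = (3/4)/(3/4 + 2/17) = (3/4)/(59/68) = 51/59.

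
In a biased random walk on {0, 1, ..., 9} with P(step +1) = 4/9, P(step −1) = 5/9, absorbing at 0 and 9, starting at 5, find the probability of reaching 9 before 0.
P(hit 9 before 0) = (1 − (5/4)^5) / (1 − (5/4)^9) = 537856/1690981

Let u_k denote P(reach 9 before 0 | start at k). Boundary: u_0 = 0, u_9 = 1. Recurrence: u_k = 4/9·u_{k+1} + 5/9·u_{k-1} for 1 ≤ k ≤ 8. Try u_k = A + B·r^k with r = q/p = (5/9)/(4/9) = 5/4. Substitution satisfies the recurrence; boundary conditions give:
  u_k = (1 − r^k) / (1 − r^N) = (1 − (5/4)^5) / (1 − (5/4)^9) = 537856/1690981.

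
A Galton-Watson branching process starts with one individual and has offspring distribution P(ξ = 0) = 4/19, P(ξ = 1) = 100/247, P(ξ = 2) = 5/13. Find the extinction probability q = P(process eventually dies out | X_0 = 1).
q = 52/95

The pgf is f(s) = 4/19 + 100/247·s + 5/13·s². The extinction probability q is the smallest fixed point of f in [0, 1]. Setting s = f(s):
  5/13·s² + (100/247 − 1)·s + 4/19 = 0
  5/13·s² − (4/19 + 5/13)·s + 4/19 = 0
which factors as (s − 1)·(5/13·s − 4/19) = 0, giving roots s = 1 and s = (4/19)/(5/13) = 52/95.
Mean offspring μ = 100/247 + 2·5/13 = 290/247 > 1 (supercritical), so q < 1. The extinction probability is the smaller root: q = (4/19)/(5/13) = 52/95.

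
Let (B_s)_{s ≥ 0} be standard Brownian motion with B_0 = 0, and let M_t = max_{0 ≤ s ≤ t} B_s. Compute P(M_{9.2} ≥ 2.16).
P(M_{9.2} ≥ 2.16) = 2·P(B_{9.2} ≥ 2.16) = 2(1 − Φ(2.16/√9.2)) ≈ 0.4764

By the reflection principle for Brownian motion, P(M_t ≥ a) = 2 · P(B_t ≥ a) for a ≥ 0. Since B_t ~ N(0, t), P(B_t ≥ 2.16) = 1 − Φ(2.16/√t) = 1 − Φ(2.16/√9.2) = 1 − Φ(0.7121). So
  P(M_{9.2} ≥ 2.16) = 2(1 − Φ(0.7121)) ≈ 0.4764.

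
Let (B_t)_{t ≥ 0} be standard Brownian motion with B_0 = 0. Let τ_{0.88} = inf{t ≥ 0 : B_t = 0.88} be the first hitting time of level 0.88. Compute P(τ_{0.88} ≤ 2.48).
P(τ_{0.88} ≤ 2.48) = 2(1 − Φ(0.88/√2.48)) = 2(1 − Φ(0.5588)) ≈ 0.5763

By the reflection principle for standard BM, P(τ_b ≤ t) = 2 · P(B_t ≥ b). Since B_t ~ N(0, t), P(B_t ≥ 0.88) = 1 − Φ(0.88/√t) = 1 − Φ(0.88/√2.48) = 1 − Φ(0.5588) ≈ 0.28815. Doubling: P(τ_{0.88} ≤ 2.48) ≈ 2 · 0.28815 = 0.57630 ≈ 0.5763.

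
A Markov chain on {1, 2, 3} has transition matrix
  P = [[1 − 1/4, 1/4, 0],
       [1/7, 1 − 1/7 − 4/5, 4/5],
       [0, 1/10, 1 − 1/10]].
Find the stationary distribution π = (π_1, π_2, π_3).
π = (4/67, 7/67, 56/67)

This is a birth-death chain on three states, which satisfies detailed balance: π_1 · P_{12} = π_2 · P_{21} and π_2 · P_{23} = π_3 · P_{32}.
From π_1 · 1/4 = π_2 · 1/7: π_2/π_1 = (1/4)/(1/7) = 7/4.
From π_2 · 4/5 = π_3 · 1/10: π_3/π_2 = (4/5)/(1/10) = 8.
Take π_1 proportional to 1; then unnormalized π = (1, 7/4, 14). Normalize by dividing by the sum 67/4:
  π = (4/67, 7/67, 56/67).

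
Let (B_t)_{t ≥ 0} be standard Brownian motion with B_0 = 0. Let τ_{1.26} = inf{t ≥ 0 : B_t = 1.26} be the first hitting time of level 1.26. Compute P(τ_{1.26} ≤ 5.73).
P(τ_{1.26} ≤ 5.73) = 2(1 − Φ(1.26/√5.73)) = 2(1 − Φ(0.5264)) ≈ 0.5986

By the reflection principle for standard BM, P(τ_b ≤ t) = 2 · P(B_t ≥ b). Since B_t ~ N(0, t), P(B_t ≥ 1.26) = 1 − Φ(1.26/√t) = 1 − Φ(1.26/√5.73) = 1 − Φ(0.5264) ≈ 0.29931. Doubling: P(τ_{1.26} ≤ 5.73) ≈ 2 · 0.29931 = 0.59862 ≈ 0.5986.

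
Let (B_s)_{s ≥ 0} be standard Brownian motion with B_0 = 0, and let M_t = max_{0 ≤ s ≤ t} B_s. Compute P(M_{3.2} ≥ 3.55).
P(M_{3.2} ≥ 3.55) = 2·P(B_{3.2} ≥ 3.55) = 2(1 − Φ(3.55/√3.2)) ≈ 0.0472

By the reflection principle for Brownian motion, P(M_t ≥ a) = 2 · P(B_t ≥ a) for a ≥ 0. Since B_t ~ N(0, t), P(B_t ≥ 3.55) = 1 − Φ(3.55/√t) = 1 − Φ(3.55/√3.2) = 1 − Φ(1.9845). So
  P(M_{3.2} ≥ 3.55) = 2(1 − Φ(1.9845)) ≈ 0.0472.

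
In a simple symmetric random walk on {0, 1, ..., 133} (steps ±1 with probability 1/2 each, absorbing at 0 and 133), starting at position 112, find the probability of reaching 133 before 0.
P(hit 133 before 0) = 112/133 = 16/19

Let u_k = P(hit 133 before 0 | start at k). Then u_0 = 0, u_133 = 1, and u_k = u_{k-1}/2 + u_{k+1}/2 for 1 ≤ k ≤ 132. This harmonic recurrence is solved by u_k = k/133, giving u_112 = 112/133 = 16/19.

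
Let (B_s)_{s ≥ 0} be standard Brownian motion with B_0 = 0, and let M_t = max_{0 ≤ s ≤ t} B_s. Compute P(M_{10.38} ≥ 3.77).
P(M_{10.38} ≥ 3.77) = 2·P(B_{10.38} ≥ 3.77) = 2(1 − Φ(3.77/√10.38)) ≈ 0.2419

By the reflection principle for Brownian motion, P(M_t ≥ a) = 2 · P(B_t ≥ a) for a ≥ 0. Since B_t ~ N(0, t), P(B_t ≥ 3.77) = 1 − Φ(3.77/√t) = 1 − Φ(3.77/√10.38) = 1 − Φ(1.1702). So
  P(M_{10.38} ≥ 3.77) = 2(1 − Φ(1.1702)) ≈ 0.2419.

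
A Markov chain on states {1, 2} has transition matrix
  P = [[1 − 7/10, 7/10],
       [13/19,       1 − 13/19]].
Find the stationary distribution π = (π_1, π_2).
π_1 = 130/263, π_2 = 133/263

Solve πP = π with π_1 + π_2 = 1. From πP = π: π_1 · (1 − 7/10) + π_2 · 13/19 = π_1 ⇒ π_2 · 13/19 = π_1 · 7/10 ⇒ π_2/π_1 = (7/10)/(13/19) = 133/130. Together with π_1 + π_2 = 1:
  π_1 = (13/19)/(7/10 + 13/19) = (13/19)/(263/190) = 130/263,
  π_2 = (7/10)/(7/10 + 13/19) = (7/10)/(263/190) = 133/263.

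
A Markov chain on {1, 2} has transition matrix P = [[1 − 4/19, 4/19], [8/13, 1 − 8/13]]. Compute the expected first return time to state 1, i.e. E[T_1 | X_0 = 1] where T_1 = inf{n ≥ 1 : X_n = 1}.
E[T_1 | X_0 = 1] = 1/π_1 = 51/38

For an irreducible recurrent Markov chain with stationary distribution π, E[T_i | X_0 = i] = 1/π_i (Kac's formula). Here π_1 = (8/13)/(4/19 + 8/13) = (8/13)/(204/247) = 38/51, so E[T_1 | X_0 = 1] = 1/π_1 = (4/19 + 8/13)/(8/13) = (204/247)/(8/13) = 51/38.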